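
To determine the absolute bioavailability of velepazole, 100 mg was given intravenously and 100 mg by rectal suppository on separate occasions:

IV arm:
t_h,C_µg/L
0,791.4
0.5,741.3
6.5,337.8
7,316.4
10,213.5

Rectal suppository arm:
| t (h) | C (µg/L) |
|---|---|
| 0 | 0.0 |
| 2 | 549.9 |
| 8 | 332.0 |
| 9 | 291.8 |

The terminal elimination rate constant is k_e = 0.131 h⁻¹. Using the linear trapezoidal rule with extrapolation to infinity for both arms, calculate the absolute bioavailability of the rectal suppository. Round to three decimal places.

Trapezoidal AUC_0→10 (IV):
  [0→0.5]: (791.4+741.3)/2 × 0.5 = 383.175
  [0.5→6.5]: (741.3+337.8)/2 × 6 = 3237.3
  [6.5→7]: (337.8+316.4)/2 × 0.5 = 163.55
  [7→10]: (316.4+213.5)/2 × 3 = 794.85
  Sum = 4578.875 µg/L·h
IV tail: 213.5/0.131 = 1629.771; AUC_iv,0→∞ = 4578.875 + 1629.771 = 6208.646 µg/L·h
Trapezoidal AUC_0→9 (rectal suppository):
  [0→2]: (0.0+549.9)/2 × 2 = 549.9
  [2→8]: (549.9+332.0)/2 × 6 = 2645.7
  [8→9]: (332.0+291.8)/2 × 1 = 311.9
  Sum = 3507.5 µg/L·h
rectal suppository tail: 291.8/0.131 = 2227.481; AUC_ev,0→∞ = 3507.5 + 2227.481 = 5734.981 µg/L·h
F = (AUC_ev/D_ev)/(AUC_iv/D_iv) = (5734.981/100)/(6208.646/100) = 57.34981/62.08646 = 0.9237

F = 0.924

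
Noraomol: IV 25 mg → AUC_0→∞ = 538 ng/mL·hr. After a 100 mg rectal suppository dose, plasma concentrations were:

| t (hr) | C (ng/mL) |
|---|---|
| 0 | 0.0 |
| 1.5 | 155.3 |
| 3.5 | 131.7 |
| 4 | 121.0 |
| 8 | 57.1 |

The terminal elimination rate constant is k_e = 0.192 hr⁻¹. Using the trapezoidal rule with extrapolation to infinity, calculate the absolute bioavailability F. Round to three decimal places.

Trapezoidal AUC_0→8 (rectal suppository):
  [0→1.5]: (0.0+155.3)/2 × 1.5 = 116.475
  [1.5→3.5]: (155.3+131.7)/2 × 2 = 287.0
  [3.5→4]: (131.7+121.0)/2 × 0.5 = 63.175
  [4→8]: (121.0+57.1)/2 × 4 = 356.2
  Sum = 822.85 ng/mL·hr
Tail: C_last/k_e = 57.1/0.192 = 297.396
AUC_0→∞ (rectal suppository) = 822.85 + 297.396 = 1120.246 ng/mL·hr
F = (AUC_ev/D_ev)/(AUC_iv/D_iv) = (1120.246/100)/(538/25) = 11.20246/21.52 = 0.5206

F = 0.521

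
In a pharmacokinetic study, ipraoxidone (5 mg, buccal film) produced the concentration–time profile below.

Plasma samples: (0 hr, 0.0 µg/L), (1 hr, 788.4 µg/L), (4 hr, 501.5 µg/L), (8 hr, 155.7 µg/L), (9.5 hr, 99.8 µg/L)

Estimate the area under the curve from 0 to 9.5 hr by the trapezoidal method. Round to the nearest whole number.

AUC = 3835 µg/L·hr

Trapezoidal AUC_0→9.5:
  [0→1]: (0.0+788.4)/2 × 1 = 394.2
  [1→4]: (788.4+501.5)/2 × 3 = 1934.85
  [4→8]: (501.5+155.7)/2 × 4 = 1314.4
  [8→9.5]: (155.7+99.8)/2 × 1.5 = 191.625
  Sum = 3835.075 µg/L·hr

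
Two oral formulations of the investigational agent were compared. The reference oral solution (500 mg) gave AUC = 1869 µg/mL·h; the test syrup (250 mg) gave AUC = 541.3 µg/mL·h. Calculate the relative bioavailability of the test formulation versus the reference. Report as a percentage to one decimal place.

F_rel = (AUC_test/D_test) / (AUC_ref/D_ref)
      = (541.3/250) / (1869/500)
      = 2.1652 / 3.738 = 0.5792 = 57.92%

F_rel = 57.9%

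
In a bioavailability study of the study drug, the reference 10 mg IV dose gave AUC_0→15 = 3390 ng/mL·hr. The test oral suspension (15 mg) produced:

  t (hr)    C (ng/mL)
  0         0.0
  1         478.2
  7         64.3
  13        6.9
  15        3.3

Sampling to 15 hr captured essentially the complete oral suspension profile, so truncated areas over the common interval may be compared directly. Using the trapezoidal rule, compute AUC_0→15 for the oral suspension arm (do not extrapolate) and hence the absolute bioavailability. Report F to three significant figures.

Trapezoidal AUC_0→15 (oral suspension):
  [0→1]: (0.0+478.2)/2 × 1 = 239.1
  [1→7]: (478.2+64.3)/2 × 6 = 1627.5
  [7→13]: (64.3+6.9)/2 × 6 = 213.6
  [13→15]: (6.9+3.3)/2 × 2 = 10.2
  Sum = 2090.4 ng/mL·hr
F = (AUC_ev/D_ev)/(AUC_iv/D_iv) = (2090.4/15)/(3390/10) = 139.36/339 = 0.4111

F = 0.411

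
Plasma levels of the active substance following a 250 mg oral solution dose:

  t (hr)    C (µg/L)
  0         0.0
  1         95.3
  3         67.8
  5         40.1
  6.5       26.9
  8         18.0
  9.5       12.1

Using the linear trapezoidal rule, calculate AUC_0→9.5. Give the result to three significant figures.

Trapezoidal AUC_0→9.5:
  [0→1]: (0.0+95.3)/2 × 1 = 47.65
  [1→3]: (95.3+67.8)/2 × 2 = 163.1
  [3→5]: (67.8+40.1)/2 × 2 = 107.9
  [5→6.5]: (40.1+26.9)/2 × 1.5 = 50.25
  [6.5→8]: (26.9+18.0)/2 × 1.5 = 33.675
  [8→9.5]: (18.0+12.1)/2 × 1.5 = 22.575
  Sum = 425.15 µg/L·hr

AUC = 425 µg/L·hr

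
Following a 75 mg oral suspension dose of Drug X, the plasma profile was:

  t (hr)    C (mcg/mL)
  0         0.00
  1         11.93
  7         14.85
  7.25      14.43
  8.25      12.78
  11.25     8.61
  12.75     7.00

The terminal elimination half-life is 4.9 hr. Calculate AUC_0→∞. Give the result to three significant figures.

AUC = 197 mcg/mL·hr

Trapezoidal AUC_0→12.75:
  [0→1]: (0.00+11.93)/2 × 1 = 5.965
  [1→7]: (11.93+14.85)/2 × 6 = 80.34
  [7→7.25]: (14.85+14.43)/2 × 0.25 = 3.66
  [7.25→8.25]: (14.43+12.78)/2 × 1 = 13.605
  [8.25→11.25]: (12.78+8.61)/2 × 3 = 32.085
  [11.25→12.75]: (8.61+7.00)/2 × 1.5 = 11.7075
  Sum = 147.3625 mcg/mL·hr
k_e = ln2 / t½ = 0.693147 / 4.9 = 0.1415 hr^-1
Extrapolated tail: C_last / k_e = 7.00 / 0.1415 = 49.470
AUC_0→∞ = 147.3625 + 49.470 = 196.8325 mcg/mL·hr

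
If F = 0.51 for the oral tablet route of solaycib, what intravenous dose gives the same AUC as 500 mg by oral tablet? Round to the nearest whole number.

D_iv = 255 mg

Systemic exposure from an extravascular dose = F × D_ev, so the equivalent IV dose is F × D_ev.
D_iv = F × D_ev = 0.51 × 500 = 255 mg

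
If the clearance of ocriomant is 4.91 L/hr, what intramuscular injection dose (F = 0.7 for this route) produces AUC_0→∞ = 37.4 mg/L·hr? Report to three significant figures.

Dose = CL × AUC_0→∞ / F
     = 4.91 × 37.4 / 0.7 = 262.334 mg

Dose = 262 mg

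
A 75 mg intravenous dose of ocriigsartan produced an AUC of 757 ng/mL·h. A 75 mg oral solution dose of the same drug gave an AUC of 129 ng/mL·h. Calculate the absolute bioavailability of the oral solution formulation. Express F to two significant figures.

F = 0.17

F = (AUC_ev / D_ev) / (AUC_iv / D_iv)
  = (129/75) / (757/75)
  = 1.72 / 10.0933 = 0.1704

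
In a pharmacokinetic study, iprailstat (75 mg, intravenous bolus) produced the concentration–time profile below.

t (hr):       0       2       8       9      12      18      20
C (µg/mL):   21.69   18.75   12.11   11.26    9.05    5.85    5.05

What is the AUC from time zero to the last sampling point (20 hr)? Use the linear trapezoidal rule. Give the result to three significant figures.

Trapezoidal AUC_0→20:
  [0→2]: (21.69+18.75)/2 × 2 = 40.44
  [2→8]: (18.75+12.11)/2 × 6 = 92.58
  [8→9]: (12.11+11.26)/2 × 1 = 11.685
  [9→12]: (11.26+9.05)/2 × 3 = 30.465
  [12→18]: (9.05+5.85)/2 × 6 = 44.7
  [18→20]: (5.85+5.05)/2 × 2 = 10.9
  Sum = 230.77 µg/mL·hr

AUC = 231 µg/mL·hr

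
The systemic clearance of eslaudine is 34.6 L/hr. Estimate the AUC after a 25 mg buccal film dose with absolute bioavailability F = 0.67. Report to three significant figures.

AUC_0→∞ = F × Dose / CL
        = 0.67 × 25 / 34.6 = 0.484104 mg/L·hr

AUC = 0.484 mg/L·hr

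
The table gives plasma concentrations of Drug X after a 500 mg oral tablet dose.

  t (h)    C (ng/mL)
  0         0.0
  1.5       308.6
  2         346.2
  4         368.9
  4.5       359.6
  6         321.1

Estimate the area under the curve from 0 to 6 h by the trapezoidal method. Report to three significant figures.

AUC = 1800 ng/mL·h

Trapezoidal AUC_0→6:
  [0→1.5]: (0.0+308.6)/2 × 1.5 = 231.45
  [1.5→2]: (308.6+346.2)/2 × 0.5 = 163.7
  [2→4]: (346.2+368.9)/2 × 2 = 715.1
  [4→4.5]: (368.9+359.6)/2 × 0.5 = 182.125
  [4.5→6]: (359.6+321.1)/2 × 1.5 = 510.525
  Sum = 1802.9 ng/mL·h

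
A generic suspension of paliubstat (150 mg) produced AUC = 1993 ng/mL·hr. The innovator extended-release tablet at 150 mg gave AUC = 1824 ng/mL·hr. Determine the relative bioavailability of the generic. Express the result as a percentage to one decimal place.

F_rel = (AUC_test/D_test) / (AUC_ref/D_ref)
      = (1993/150) / (1824/150)
      = 13.2867 / 12.16 = 1.0927 = 109.27%

F_rel = 109.3%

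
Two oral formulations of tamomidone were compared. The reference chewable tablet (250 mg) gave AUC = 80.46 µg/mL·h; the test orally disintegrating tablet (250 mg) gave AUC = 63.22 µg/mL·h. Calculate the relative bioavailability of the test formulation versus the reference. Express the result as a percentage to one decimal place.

F_rel = 78.6%

F_rel = (AUC_test/D_test) / (AUC_ref/D_ref)
      = (63.22/250) / (80.46/250)
      = 0.25288 / 0.32184 = 0.7857 = 78.57%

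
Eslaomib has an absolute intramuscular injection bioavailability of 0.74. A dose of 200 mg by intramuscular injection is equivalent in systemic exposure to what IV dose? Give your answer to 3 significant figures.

Systemic exposure from an extravascular dose = F × D_ev, so the equivalent IV dose is F × D_ev.
D_iv = F × D_ev = 0.74 × 200 = 148 mg

D_iv = 148 mg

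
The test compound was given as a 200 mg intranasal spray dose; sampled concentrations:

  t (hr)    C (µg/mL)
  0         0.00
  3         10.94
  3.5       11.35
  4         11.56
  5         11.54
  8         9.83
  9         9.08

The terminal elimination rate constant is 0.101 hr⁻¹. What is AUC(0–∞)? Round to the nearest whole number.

Trapezoidal AUC_0→9:
  [0→3]: (0.00+10.94)/2 × 3 = 16.41
  [3→3.5]: (10.94+11.35)/2 × 0.5 = 5.5725
  [3.5→4]: (11.35+11.56)/2 × 0.5 = 5.7275
  [4→5]: (11.56+11.54)/2 × 1 = 11.55
  [5→8]: (11.54+9.83)/2 × 3 = 32.055
  [8→9]: (9.83+9.08)/2 × 1 = 9.455
  Sum = 80.77 µg/mL·hr
Extrapolated tail: C_last / k_e = 9.08 / 0.101 = 89.901
AUC_0→∞ = 80.77 + 89.901 = 170.671 µg/mL·hr

AUC = 171 µg/mL·hr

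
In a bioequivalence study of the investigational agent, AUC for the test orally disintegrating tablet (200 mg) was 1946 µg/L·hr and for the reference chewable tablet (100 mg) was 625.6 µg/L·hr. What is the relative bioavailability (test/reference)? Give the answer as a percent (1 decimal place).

F_rel = (AUC_test/D_test) / (AUC_ref/D_ref)
      = (1946/200) / (625.6/100)
      = 9.73 / 6.256 = 1.5553 = 155.53%

F_rel = 155.5%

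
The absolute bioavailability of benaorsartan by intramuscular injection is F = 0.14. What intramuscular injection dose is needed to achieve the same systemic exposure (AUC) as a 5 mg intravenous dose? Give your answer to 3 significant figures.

D_intramuscular = 35.7 mg

For equal systemic exposure: F × D_ev = D_iv
D_ev = D_iv / F = 5 / 0.14 = 35.7143 mg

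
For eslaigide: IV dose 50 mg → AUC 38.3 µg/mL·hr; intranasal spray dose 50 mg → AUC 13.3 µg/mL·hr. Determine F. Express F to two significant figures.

F = (AUC_ev / D_ev) / (AUC_iv / D_iv)
  = (13.3/50) / (38.3/50)
  = 0.266 / 0.766 = 0.3473

F = 0.35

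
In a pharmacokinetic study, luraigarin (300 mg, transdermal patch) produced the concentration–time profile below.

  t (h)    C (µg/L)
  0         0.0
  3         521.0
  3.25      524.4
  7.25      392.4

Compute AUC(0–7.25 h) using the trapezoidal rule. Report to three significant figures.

AUC = 2750 µg/L·h

Trapezoidal AUC_0→7.25:
  [0→3]: (0.0+521.0)/2 × 3 = 781.5
  [3→3.25]: (521.0+524.4)/2 × 0.25 = 130.675
  [3.25→7.25]: (524.4+392.4)/2 × 4 = 1833.6
  Sum = 2745.775 µg/L·h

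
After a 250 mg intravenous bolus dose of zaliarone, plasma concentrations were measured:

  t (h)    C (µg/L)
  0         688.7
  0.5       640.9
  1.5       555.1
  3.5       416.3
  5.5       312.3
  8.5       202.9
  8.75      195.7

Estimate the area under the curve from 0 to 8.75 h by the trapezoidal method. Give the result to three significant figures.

AUC = 3450 µg/L·h

Trapezoidal AUC_0→8.75:
  [0→0.5]: (688.7+640.9)/2 × 0.5 = 332.4
  [0.5→1.5]: (640.9+555.1)/2 × 1 = 598.0
  [1.5→3.5]: (555.1+416.3)/2 × 2 = 971.4
  [3.5→5.5]: (416.3+312.3)/2 × 2 = 728.6
  [5.5→8.5]: (312.3+202.9)/2 × 3 = 772.8
  [8.5→8.75]: (202.9+195.7)/2 × 0.25 = 49.825
  Sum = 3453.025 µg/L·h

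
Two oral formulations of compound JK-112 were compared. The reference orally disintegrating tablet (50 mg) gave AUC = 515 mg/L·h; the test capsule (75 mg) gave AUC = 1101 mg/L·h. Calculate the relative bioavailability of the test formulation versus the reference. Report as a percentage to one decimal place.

F_rel = 142.5%

F_rel = (AUC_test/D_test) / (AUC_ref/D_ref)
      = (1101/75) / (515/50)
      = 14.68 / 10.3 = 1.4252 = 142.52%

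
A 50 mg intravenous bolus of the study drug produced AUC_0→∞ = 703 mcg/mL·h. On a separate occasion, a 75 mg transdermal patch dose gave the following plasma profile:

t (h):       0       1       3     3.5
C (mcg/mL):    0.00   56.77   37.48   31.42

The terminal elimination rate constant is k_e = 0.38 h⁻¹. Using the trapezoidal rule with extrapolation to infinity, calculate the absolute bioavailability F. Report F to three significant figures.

Trapezoidal AUC_0→3.5 (transdermal patch):
  [0→1]: (0.00+56.77)/2 × 1 = 28.385
  [1→3]: (56.77+37.48)/2 × 2 = 94.25
  [3→3.5]: (37.48+31.42)/2 × 0.5 = 17.225
  Sum = 139.86 mcg/mL·h
Tail: C_last/k_e = 31.42/0.38 = 82.684
AUC_0→∞ (transdermal patch) = 139.86 + 82.684 = 222.544 mcg/mL·h
F = (AUC_ev/D_ev)/(AUC_iv/D_iv) = (222.544/75)/(703/50) = 2.96725/14.06 = 0.2110

F = 0.211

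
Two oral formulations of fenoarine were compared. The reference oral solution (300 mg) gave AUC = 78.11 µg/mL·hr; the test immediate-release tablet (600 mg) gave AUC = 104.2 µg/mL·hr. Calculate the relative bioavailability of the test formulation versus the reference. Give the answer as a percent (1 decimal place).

F_rel = 66.7%

F_rel = (AUC_test/D_test) / (AUC_ref/D_ref)
      = (104.2/600) / (78.11/300)
      = 0.173667 / 0.260367 = 0.6670 = 66.70%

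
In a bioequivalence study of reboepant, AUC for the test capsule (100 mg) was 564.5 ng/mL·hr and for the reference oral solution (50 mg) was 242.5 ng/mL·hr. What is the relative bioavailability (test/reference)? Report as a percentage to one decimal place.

F_rel = 116.4%

F_rel = (AUC_test/D_test) / (AUC_ref/D_ref)
      = (564.5/100) / (242.5/50)
      = 5.645 / 4.85 = 1.1639 = 116.39%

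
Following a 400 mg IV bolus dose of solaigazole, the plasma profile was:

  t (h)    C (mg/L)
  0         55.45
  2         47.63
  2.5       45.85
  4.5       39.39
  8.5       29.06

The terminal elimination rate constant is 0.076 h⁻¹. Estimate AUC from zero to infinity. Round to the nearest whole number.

AUC = 731 mg/L·h

Trapezoidal AUC_0→8.5:
  [0→2]: (55.45+47.63)/2 × 2 = 103.08
  [2→2.5]: (47.63+45.85)/2 × 0.5 = 23.37
  [2.5→4.5]: (45.85+39.39)/2 × 2 = 85.24
  [4.5→8.5]: (39.39+29.06)/2 × 4 = 136.9
  Sum = 348.59 mg/L·h
Extrapolated tail: C_last / k_e = 29.06 / 0.076 = 382.368
AUC_0→∞ = 348.59 + 382.368 = 730.958 mg/L·h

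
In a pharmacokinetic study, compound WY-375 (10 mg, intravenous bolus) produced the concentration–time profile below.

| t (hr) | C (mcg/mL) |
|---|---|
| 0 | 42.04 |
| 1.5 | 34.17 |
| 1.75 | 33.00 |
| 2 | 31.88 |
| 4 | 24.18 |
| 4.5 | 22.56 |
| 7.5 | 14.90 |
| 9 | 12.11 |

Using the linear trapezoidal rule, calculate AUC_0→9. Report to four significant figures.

Trapezoidal AUC_0→9:
  [0→1.5]: (42.04+34.17)/2 × 1.5 = 57.1575
  [1.5→1.75]: (34.17+33.00)/2 × 0.25 = 8.39625
  [1.75→2]: (33.00+31.88)/2 × 0.25 = 8.11
  [2→4]: (31.88+24.18)/2 × 2 = 56.06
  [4→4.5]: (24.18+22.56)/2 × 0.5 = 11.685
  [4.5→7.5]: (22.56+14.90)/2 × 3 = 56.19
  [7.5→9]: (14.90+12.11)/2 × 1.5 = 20.2575
  Sum = 217.85625 mcg/mL·hr

AUC = 217.9 mcg/mL·hr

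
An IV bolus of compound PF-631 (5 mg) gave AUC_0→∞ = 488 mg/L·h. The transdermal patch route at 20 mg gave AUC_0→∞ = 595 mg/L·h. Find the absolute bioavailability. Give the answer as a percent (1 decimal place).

F = (AUC_ev / D_ev) / (AUC_iv / D_iv)
  = (595/20) / (488/5)
  = 29.75 / 97.6 = 0.3048
  = 30.48%

F = 30.5%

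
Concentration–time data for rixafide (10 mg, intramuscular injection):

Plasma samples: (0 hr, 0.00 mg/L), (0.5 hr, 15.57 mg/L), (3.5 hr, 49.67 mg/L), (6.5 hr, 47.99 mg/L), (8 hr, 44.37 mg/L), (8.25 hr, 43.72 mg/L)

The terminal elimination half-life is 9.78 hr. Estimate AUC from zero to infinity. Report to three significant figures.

AUC = 945 mg/L·hr

Trapezoidal AUC_0→8.25:
  [0→0.5]: (0.00+15.57)/2 × 0.5 = 3.8925
  [0.5→3.5]: (15.57+49.67)/2 × 3 = 97.86
  [3.5→6.5]: (49.67+47.99)/2 × 3 = 146.49
  [6.5→8]: (47.99+44.37)/2 × 1.5 = 69.27
  [8→8.25]: (44.37+43.72)/2 × 0.25 = 11.01125
  Sum = 328.52375 mg/L·hr
k_e = ln2 / t½ = 0.693147 / 9.78 = 0.0709 hr^-1
Extrapolated tail: C_last / k_e = 43.72 / 0.0709 = 616.643
AUC_0→∞ = 328.52375 + 616.643 = 945.16675 mg/L·hr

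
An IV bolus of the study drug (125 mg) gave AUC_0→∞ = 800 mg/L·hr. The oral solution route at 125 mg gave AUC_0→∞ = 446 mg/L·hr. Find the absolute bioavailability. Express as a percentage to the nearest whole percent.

F = 56%

F = (AUC_ev / D_ev) / (AUC_iv / D_iv)
  = (446/125) / (800/125)
  = 3.568 / 6.4 = 0.5575
  = 55.75%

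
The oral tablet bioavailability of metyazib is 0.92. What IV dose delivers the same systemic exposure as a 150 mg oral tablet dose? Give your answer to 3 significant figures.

Systemic exposure from an extravascular dose = F × D_ev, so the equivalent IV dose is F × D_ev.
D_iv = F × D_ev = 0.92 × 150 = 138 mg

D_iv = 138 mg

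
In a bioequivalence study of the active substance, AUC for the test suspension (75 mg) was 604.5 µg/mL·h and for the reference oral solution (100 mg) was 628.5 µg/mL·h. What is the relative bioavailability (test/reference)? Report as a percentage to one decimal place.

F_rel = 128.2%

F_rel = (AUC_test/D_test) / (AUC_ref/D_ref)
      = (604.5/75) / (628.5/100)
      = 8.06 / 6.285 = 1.2824 = 128.24%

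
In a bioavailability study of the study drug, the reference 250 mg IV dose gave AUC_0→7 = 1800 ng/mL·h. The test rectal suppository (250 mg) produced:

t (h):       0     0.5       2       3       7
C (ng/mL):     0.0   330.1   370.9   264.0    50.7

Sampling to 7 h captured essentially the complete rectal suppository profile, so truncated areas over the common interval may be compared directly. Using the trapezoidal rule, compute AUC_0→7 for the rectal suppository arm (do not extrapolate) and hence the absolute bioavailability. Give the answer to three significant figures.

F = 0.864

Trapezoidal AUC_0→7 (rectal suppository):
  [0→0.5]: (0.0+330.1)/2 × 0.5 = 82.525
  [0.5→2]: (330.1+370.9)/2 × 1.5 = 525.75
  [2→3]: (370.9+264.0)/2 × 1 = 317.45
  [3→7]: (264.0+50.7)/2 × 4 = 629.4
  Sum = 1555.125 ng/mL·h
F = (AUC_ev/D_ev)/(AUC_iv/D_iv) = (1555.125/250)/(1800/250) = 6.2205/7.2 = 0.8640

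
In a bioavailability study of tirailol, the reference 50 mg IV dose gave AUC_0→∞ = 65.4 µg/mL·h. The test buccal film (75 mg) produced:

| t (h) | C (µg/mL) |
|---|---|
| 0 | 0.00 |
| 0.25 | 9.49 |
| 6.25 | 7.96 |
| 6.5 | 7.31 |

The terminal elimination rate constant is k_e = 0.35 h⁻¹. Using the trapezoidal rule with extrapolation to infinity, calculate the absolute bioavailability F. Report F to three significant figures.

F = 0.778

Trapezoidal AUC_0→6.5 (buccal film):
  [0→0.25]: (0.00+9.49)/2 × 0.25 = 1.18625
  [0.25→6.25]: (9.49+7.96)/2 × 6 = 52.35
  [6.25→6.5]: (7.96+7.31)/2 × 0.25 = 1.90875
  Sum = 55.445 µg/mL·h
Tail: C_last/k_e = 7.31/0.35 = 20.886
AUC_0→∞ (buccal film) = 55.445 + 20.886 = 76.331 µg/mL·h
F = (AUC_ev/D_ev)/(AUC_iv/D_iv) = (76.331/75)/(65.4/50) = 1.01775/1.308 = 0.7781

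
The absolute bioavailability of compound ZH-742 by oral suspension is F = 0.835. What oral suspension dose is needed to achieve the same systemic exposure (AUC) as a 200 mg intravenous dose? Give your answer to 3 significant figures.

D_oral = 240 mg

For equal systemic exposure: F × D_ev = D_iv
D_ev = D_iv / F = 200 / 0.835 = 239.521 mg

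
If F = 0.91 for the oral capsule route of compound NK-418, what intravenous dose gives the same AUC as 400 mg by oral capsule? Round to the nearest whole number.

D_iv = 364 mg

Systemic exposure from an extravascular dose = F × D_ev, so the equivalent IV dose is F × D_ev.
D_iv = F × D_ev = 0.91 × 400 = 364 mg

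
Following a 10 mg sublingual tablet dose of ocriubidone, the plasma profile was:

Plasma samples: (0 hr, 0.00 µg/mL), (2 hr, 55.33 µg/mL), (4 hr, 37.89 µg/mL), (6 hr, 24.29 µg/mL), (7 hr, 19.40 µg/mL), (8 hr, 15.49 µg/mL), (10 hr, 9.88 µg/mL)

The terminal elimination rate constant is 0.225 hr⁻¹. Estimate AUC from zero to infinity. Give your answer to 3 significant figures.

Trapezoidal AUC_0→10:
  [0→2]: (0.00+55.33)/2 × 2 = 55.33
  [2→4]: (55.33+37.89)/2 × 2 = 93.22
  [4→6]: (37.89+24.29)/2 × 2 = 62.18
  [6→7]: (24.29+19.40)/2 × 1 = 21.845
  [7→8]: (19.40+15.49)/2 × 1 = 17.445
  [8→10]: (15.49+9.88)/2 × 2 = 25.37
  Sum = 275.39 µg/mL·hr
Extrapolated tail: C_last / k_e = 9.88 / 0.225 = 43.911
AUC_0→∞ = 275.39 + 43.911 = 319.301 µg/mL·hr

AUC = 319 µg/mL·hr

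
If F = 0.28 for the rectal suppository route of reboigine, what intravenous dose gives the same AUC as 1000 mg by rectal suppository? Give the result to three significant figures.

D_iv = 280 mg

Systemic exposure from an extravascular dose = F × D_ev, so the equivalent IV dose is F × D_ev.
D_iv = F × D_ev = 0.28 × 1000 = 280 mg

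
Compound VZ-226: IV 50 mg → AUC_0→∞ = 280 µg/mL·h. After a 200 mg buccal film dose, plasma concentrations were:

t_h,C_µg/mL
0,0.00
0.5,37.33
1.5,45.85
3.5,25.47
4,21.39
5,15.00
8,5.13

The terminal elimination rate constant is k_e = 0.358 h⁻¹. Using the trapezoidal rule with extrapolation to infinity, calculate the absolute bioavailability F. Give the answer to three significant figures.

F = 0.176

Trapezoidal AUC_0→8 (buccal film):
  [0→0.5]: (0.00+37.33)/2 × 0.5 = 9.3325
  [0.5→1.5]: (37.33+45.85)/2 × 1 = 41.59
  [1.5→3.5]: (45.85+25.47)/2 × 2 = 71.32
  [3.5→4]: (25.47+21.39)/2 × 0.5 = 11.715
  [4→5]: (21.39+15.00)/2 × 1 = 18.195
  [5→8]: (15.00+5.13)/2 × 3 = 30.195
  Sum = 182.3475 µg/mL·h
Tail: C_last/k_e = 5.13/0.358 = 14.330
AUC_0→∞ (buccal film) = 182.3475 + 14.330 = 196.6775 µg/mL·h
F = (AUC_ev/D_ev)/(AUC_iv/D_iv) = (196.6775/200)/(280/50) = 0.9833875/5.6 = 0.1756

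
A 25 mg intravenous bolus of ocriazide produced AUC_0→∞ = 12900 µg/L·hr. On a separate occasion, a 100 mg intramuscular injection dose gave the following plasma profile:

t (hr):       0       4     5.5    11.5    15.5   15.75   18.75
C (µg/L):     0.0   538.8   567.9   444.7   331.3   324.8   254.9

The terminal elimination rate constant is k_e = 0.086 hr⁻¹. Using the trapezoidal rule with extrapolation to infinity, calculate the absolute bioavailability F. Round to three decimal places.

F = 0.202

Trapezoidal AUC_0→18.75 (intramuscular injection):
  [0→4]: (0.0+538.8)/2 × 4 = 1077.6
  [4→5.5]: (538.8+567.9)/2 × 1.5 = 830.025
  [5.5→11.5]: (567.9+444.7)/2 × 6 = 3037.8
  [11.5→15.5]: (444.7+331.3)/2 × 4 = 1552.0
  [15.5→15.75]: (331.3+324.8)/2 × 0.25 = 82.0125
  [15.75→18.75]: (324.8+254.9)/2 × 3 = 869.55
  Sum = 7448.9875 µg/L·hr
Tail: C_last/k_e = 254.9/0.086 = 2963.953
AUC_0→∞ (intramuscular injection) = 7448.9875 + 2963.953 = 10412.9405 µg/L·hr
F = (AUC_ev/D_ev)/(AUC_iv/D_iv) = (10412.9405/100)/(12900/25) = 104.129/516 = 0.2018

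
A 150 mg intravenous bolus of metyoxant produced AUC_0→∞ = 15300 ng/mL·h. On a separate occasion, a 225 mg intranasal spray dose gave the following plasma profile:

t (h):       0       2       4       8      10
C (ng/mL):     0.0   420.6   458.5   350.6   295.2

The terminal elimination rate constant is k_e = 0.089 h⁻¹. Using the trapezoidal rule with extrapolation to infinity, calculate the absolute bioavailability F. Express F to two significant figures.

F = 0.30

Trapezoidal AUC_0→10 (intranasal spray):
  [0→2]: (0.0+420.6)/2 × 2 = 420.6
  [2→4]: (420.6+458.5)/2 × 2 = 879.1
  [4→8]: (458.5+350.6)/2 × 4 = 1618.2
  [8→10]: (350.6+295.2)/2 × 2 = 645.8
  Sum = 3563.7 ng/mL·h
Tail: C_last/k_e = 295.2/0.089 = 3316.854
AUC_0→∞ (intranasal spray) = 3563.7 + 3316.854 = 6880.554 ng/mL·h
F = (AUC_ev/D_ev)/(AUC_iv/D_iv) = (6880.554/225)/(15300/150) = 30.58024/102 = 0.2998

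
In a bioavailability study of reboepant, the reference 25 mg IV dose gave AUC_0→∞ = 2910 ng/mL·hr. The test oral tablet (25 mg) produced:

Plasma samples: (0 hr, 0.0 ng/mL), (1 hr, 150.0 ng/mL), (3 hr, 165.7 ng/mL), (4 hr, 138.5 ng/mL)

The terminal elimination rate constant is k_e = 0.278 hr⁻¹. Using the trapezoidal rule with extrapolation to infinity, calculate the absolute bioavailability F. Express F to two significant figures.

Trapezoidal AUC_0→4 (oral tablet):
  [0→1]: (0.0+150.0)/2 × 1 = 75.0
  [1→3]: (150.0+165.7)/2 × 2 = 315.7
  [3→4]: (165.7+138.5)/2 × 1 = 152.1
  Sum = 542.8 ng/mL·hr
Tail: C_last/k_e = 138.5/0.278 = 498.201
AUC_0→∞ (oral tablet) = 542.8 + 498.201 = 1041.001 ng/mL·hr
F = (AUC_ev/D_ev)/(AUC_iv/D_iv) = (1041.001/25)/(2910/25) = 41.64004/116.4 = 0.3577

F = 0.36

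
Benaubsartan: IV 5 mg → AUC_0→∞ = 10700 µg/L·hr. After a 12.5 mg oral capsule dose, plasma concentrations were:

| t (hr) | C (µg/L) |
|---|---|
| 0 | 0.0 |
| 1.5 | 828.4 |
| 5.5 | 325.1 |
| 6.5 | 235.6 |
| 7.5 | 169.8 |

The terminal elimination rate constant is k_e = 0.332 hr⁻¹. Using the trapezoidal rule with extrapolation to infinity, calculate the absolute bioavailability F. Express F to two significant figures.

Trapezoidal AUC_0→7.5 (oral capsule):
  [0→1.5]: (0.0+828.4)/2 × 1.5 = 621.3
  [1.5→5.5]: (828.4+325.1)/2 × 4 = 2307.0
  [5.5→6.5]: (325.1+235.6)/2 × 1 = 280.35
  [6.5→7.5]: (235.6+169.8)/2 × 1 = 202.7
  Sum = 3411.35 µg/L·hr
Tail: C_last/k_e = 169.8/0.332 = 511.446
AUC_0→∞ (oral capsule) = 3411.35 + 511.446 = 3922.796 µg/L·hr
F = (AUC_ev/D_ev)/(AUC_iv/D_iv) = (3922.796/12.5)/(10700/5) = 313.82368/2140 = 0.1466

F = 0.15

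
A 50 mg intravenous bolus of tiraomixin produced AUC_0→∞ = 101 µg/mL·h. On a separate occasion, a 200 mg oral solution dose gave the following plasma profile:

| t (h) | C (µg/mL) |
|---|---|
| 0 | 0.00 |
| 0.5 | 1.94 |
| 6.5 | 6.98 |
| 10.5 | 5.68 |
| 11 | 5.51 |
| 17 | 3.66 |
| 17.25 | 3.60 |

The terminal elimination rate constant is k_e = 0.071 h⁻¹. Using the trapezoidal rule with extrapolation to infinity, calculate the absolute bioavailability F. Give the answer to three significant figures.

F = 0.333

Trapezoidal AUC_0→17.25 (oral solution):
  [0→0.5]: (0.00+1.94)/2 × 0.5 = 0.485
  [0.5→6.5]: (1.94+6.98)/2 × 6 = 26.76
  [6.5→10.5]: (6.98+5.68)/2 × 4 = 25.32
  [10.5→11]: (5.68+5.51)/2 × 0.5 = 2.7975
  [11→17]: (5.51+3.66)/2 × 6 = 27.51
  [17→17.25]: (3.66+3.60)/2 × 0.25 = 0.9075
  Sum = 83.78 µg/mL·h
Tail: C_last/k_e = 3.60/0.071 = 50.704
AUC_0→∞ (oral solution) = 83.78 + 50.704 = 134.484 µg/mL·h
F = (AUC_ev/D_ev)/(AUC_iv/D_iv) = (134.484/200)/(101/50) = 0.67242/2.02 = 0.3329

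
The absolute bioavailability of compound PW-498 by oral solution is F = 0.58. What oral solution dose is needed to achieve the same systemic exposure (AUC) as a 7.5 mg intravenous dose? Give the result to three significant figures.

For equal systemic exposure: F × D_ev = D_iv
D_ev = D_iv / F = 7.5 / 0.58 = 12.931 mg

D_oral = 12.9 mg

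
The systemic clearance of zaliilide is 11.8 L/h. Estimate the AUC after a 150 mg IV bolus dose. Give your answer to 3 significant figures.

AUC_0→∞ = Dose_iv / CL
        = 150 / 11.8 = 12.7119 mg/L·h

AUC = 12.7 mg/L·h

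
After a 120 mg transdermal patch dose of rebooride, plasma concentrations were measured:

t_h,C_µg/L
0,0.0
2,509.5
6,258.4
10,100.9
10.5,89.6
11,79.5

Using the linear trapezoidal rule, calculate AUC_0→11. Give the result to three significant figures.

AUC = 2850 µg/L·h

Trapezoidal AUC_0→11:
  [0→2]: (0.0+509.5)/2 × 2 = 509.5
  [2→6]: (509.5+258.4)/2 × 4 = 1535.8
  [6→10]: (258.4+100.9)/2 × 4 = 718.6
  [10→10.5]: (100.9+89.6)/2 × 0.5 = 47.625
  [10.5→11]: (89.6+79.5)/2 × 0.5 = 42.275
  Sum = 2853.8 µg/L·h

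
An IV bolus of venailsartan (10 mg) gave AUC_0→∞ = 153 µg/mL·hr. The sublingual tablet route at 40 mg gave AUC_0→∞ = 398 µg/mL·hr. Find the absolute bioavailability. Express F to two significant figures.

F = 0.65

F = (AUC_ev / D_ev) / (AUC_iv / D_iv)
  = (398/40) / (153/10)
  = 9.95 / 15.3 = 0.6503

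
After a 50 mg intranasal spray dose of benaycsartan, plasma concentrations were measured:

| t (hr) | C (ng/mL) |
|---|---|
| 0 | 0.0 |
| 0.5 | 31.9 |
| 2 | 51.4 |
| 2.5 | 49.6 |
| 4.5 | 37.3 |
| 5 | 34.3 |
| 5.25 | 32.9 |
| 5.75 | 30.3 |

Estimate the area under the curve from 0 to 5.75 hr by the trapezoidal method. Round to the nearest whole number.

AUC = 225 ng/mL·hr

Trapezoidal AUC_0→5.75:
  [0→0.5]: (0.0+31.9)/2 × 0.5 = 7.975
  [0.5→2]: (31.9+51.4)/2 × 1.5 = 62.475
  [2→2.5]: (51.4+49.6)/2 × 0.5 = 25.25
  [2.5→4.5]: (49.6+37.3)/2 × 2 = 86.9
  [4.5→5]: (37.3+34.3)/2 × 0.5 = 17.9
  [5→5.25]: (34.3+32.9)/2 × 0.25 = 8.4
  [5.25→5.75]: (32.9+30.3)/2 × 0.5 = 15.8
  Sum = 224.7 ng/mL·hr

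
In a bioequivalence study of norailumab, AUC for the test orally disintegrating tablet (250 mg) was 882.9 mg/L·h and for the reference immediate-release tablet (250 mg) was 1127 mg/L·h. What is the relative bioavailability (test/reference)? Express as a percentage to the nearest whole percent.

F_rel = (AUC_test/D_test) / (AUC_ref/D_ref)
      = (882.9/250) / (1127/250)
      = 3.5316 / 4.508 = 0.7834 = 78.34%

F_rel = 78%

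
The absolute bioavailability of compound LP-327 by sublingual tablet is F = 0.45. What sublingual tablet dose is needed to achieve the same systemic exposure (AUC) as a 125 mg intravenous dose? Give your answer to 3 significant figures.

For equal systemic exposure: F × D_ev = D_iv
D_ev = D_iv / F = 125 / 0.45 = 277.778 mg

D_sublingual = 278 mg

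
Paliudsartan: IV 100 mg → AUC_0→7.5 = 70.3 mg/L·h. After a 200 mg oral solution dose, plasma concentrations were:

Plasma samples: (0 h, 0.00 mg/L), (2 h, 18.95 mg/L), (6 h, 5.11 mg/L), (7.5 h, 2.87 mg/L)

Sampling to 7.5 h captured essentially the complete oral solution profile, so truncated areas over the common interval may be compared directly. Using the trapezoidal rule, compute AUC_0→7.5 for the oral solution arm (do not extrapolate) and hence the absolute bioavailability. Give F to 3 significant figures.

Trapezoidal AUC_0→7.5 (oral solution):
  [0→2]: (0.00+18.95)/2 × 2 = 18.95
  [2→6]: (18.95+5.11)/2 × 4 = 48.12
  [6→7.5]: (5.11+2.87)/2 × 1.5 = 5.985
  Sum = 73.055 mg/L·h
F = (AUC_ev/D_ev)/(AUC_iv/D_iv) = (73.055/200)/(70.3/100) = 0.365275/0.703 = 0.5196

F = 0.520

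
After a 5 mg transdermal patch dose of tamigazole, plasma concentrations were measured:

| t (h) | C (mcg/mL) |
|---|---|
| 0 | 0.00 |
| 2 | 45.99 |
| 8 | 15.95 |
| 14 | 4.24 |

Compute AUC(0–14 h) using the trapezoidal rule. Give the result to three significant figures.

Trapezoidal AUC_0→14:
  [0→2]: (0.00+45.99)/2 × 2 = 45.99
  [2→8]: (45.99+15.95)/2 × 6 = 185.82
  [8→14]: (15.95+4.24)/2 × 6 = 60.57
  Sum = 292.38 mcg/mL·h

AUC = 292 mcg/mL·h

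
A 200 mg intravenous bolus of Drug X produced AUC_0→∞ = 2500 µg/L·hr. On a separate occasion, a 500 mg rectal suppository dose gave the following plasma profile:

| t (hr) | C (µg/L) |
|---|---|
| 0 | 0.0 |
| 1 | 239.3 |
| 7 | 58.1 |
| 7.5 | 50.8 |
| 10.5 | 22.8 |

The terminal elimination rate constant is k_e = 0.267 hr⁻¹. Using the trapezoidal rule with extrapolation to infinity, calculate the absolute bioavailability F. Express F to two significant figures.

F = 0.20

Trapezoidal AUC_0→10.5 (rectal suppository):
  [0→1]: (0.0+239.3)/2 × 1 = 119.65
  [1→7]: (239.3+58.1)/2 × 6 = 892.2
  [7→7.5]: (58.1+50.8)/2 × 0.5 = 27.225
  [7.5→10.5]: (50.8+22.8)/2 × 3 = 110.4
  Sum = 1149.475 µg/L·hr
Tail: C_last/k_e = 22.8/0.267 = 85.393
AUC_0→∞ (rectal suppository) = 1149.475 + 85.393 = 1234.868 µg/L·hr
F = (AUC_ev/D_ev)/(AUC_iv/D_iv) = (1234.868/500)/(2500/200) = 2.469736/12.5 = 0.1976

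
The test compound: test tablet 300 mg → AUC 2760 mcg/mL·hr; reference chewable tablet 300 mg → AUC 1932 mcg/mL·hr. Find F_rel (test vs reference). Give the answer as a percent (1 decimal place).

F_rel = (AUC_test/D_test) / (AUC_ref/D_ref)
      = (2760/300) / (1932/300)
      = 9.2 / 6.44 = 1.4286 = 142.86%

F_rel = 142.9%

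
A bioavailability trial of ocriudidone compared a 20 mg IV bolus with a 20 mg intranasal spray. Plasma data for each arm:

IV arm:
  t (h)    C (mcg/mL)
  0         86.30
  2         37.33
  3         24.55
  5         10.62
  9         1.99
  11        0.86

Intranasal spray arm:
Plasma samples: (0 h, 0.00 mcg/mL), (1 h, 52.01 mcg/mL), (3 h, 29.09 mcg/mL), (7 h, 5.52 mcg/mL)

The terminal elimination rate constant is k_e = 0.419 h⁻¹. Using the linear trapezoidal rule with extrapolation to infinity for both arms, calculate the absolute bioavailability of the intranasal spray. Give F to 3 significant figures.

F = 0.862

Trapezoidal AUC_0→11 (IV):
  [0→2]: (86.30+37.33)/2 × 2 = 123.63
  [2→3]: (37.33+24.55)/2 × 1 = 30.94
  [3→5]: (24.55+10.62)/2 × 2 = 35.17
  [5→9]: (10.62+1.99)/2 × 4 = 25.22
  [9→11]: (1.99+0.86)/2 × 2 = 2.85
  Sum = 217.81 mcg/mL·h
IV tail: 0.86/0.419 = 2.053; AUC_iv,0→∞ = 217.81 + 2.053 = 219.863 mcg/mL·h
Trapezoidal AUC_0→7 (intranasal spray):
  [0→1]: (0.00+52.01)/2 × 1 = 26.005
  [1→3]: (52.01+29.09)/2 × 2 = 81.1
  [3→7]: (29.09+5.52)/2 × 4 = 69.22
  Sum = 176.325 mcg/mL·h
intranasal spray tail: 5.52/0.419 = 13.174; AUC_ev,0→∞ = 176.325 + 13.174 = 189.499 mcg/mL·h
F = (AUC_ev/D_ev)/(AUC_iv/D_iv) = (189.499/20)/(219.863/20) = 9.47495/10.99315 = 0.8619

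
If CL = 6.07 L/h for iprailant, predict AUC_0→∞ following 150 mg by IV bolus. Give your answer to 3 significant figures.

AUC = 24.7 mg/L·h

AUC_0→∞ = Dose_iv / CL
        = 150 / 6.07 = 24.7117 mg/L·h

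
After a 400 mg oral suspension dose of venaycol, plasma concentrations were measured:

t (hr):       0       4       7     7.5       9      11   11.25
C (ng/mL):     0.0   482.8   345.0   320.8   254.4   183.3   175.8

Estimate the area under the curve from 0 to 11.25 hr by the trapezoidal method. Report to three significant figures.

AUC = 3290 ng/mL·hr

Trapezoidal AUC_0→11.25:
  [0→4]: (0.0+482.8)/2 × 4 = 965.6
  [4→7]: (482.8+345.0)/2 × 3 = 1241.7
  [7→7.5]: (345.0+320.8)/2 × 0.5 = 166.45
  [7.5→9]: (320.8+254.4)/2 × 1.5 = 431.4
  [9→11]: (254.4+183.3)/2 × 2 = 437.7
  [11→11.25]: (183.3+175.8)/2 × 0.25 = 44.8875
  Sum = 3287.7375 ng/mL·hr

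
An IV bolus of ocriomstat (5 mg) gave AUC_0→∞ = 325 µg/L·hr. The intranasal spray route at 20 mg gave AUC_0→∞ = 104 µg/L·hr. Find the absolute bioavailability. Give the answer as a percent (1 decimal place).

F = 8.0%

F = (AUC_ev / D_ev) / (AUC_iv / D_iv)
  = (104/20) / (325/5)
  = 5.2 / 65 = 0.0800
  = 8.00%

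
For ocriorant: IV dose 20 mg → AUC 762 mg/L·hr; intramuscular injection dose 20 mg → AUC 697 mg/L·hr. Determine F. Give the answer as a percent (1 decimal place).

F = (AUC_ev / D_ev) / (AUC_iv / D_iv)
  = (697/20) / (762/20)
  = 34.85 / 38.1 = 0.9147
  = 91.47%

F = 91.5%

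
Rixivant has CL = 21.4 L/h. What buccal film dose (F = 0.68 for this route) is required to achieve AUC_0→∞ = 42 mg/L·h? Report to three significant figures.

Dose = 1320 mg

Dose = CL × AUC_0→∞ / F
     = 21.4 × 42 / 0.68 = 1321.76 mg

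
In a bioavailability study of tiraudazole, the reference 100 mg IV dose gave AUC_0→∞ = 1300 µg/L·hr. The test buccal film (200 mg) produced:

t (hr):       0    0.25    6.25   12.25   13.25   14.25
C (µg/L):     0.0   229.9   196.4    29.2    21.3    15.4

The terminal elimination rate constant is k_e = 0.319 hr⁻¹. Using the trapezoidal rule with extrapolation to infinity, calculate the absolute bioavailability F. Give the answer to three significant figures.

F = 0.799

Trapezoidal AUC_0→14.25 (buccal film):
  [0→0.25]: (0.0+229.9)/2 × 0.25 = 28.7375
  [0.25→6.25]: (229.9+196.4)/2 × 6 = 1278.9
  [6.25→12.25]: (196.4+29.2)/2 × 6 = 676.8
  [12.25→13.25]: (29.2+21.3)/2 × 1 = 25.25
  [13.25→14.25]: (21.3+15.4)/2 × 1 = 18.35
  Sum = 2028.0375 µg/L·hr
Tail: C_last/k_e = 15.4/0.319 = 48.276
AUC_0→∞ (buccal film) = 2028.0375 + 48.276 = 2076.3135 µg/L·hr
F = (AUC_ev/D_ev)/(AUC_iv/D_iv) = (2076.3135/200)/(1300/100) = 10.3816/13 = 0.7986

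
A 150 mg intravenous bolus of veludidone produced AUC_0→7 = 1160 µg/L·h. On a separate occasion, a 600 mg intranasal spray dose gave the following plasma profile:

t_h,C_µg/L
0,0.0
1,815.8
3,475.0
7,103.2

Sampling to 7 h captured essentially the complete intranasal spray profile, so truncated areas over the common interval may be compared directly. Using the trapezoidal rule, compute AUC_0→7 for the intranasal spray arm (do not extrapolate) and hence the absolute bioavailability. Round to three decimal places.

Trapezoidal AUC_0→7 (intranasal spray):
  [0→1]: (0.0+815.8)/2 × 1 = 407.9
  [1→3]: (815.8+475.0)/2 × 2 = 1290.8
  [3→7]: (475.0+103.2)/2 × 4 = 1156.4
  Sum = 2855.1 µg/L·h
F = (AUC_ev/D_ev)/(AUC_iv/D_iv) = (2855.1/600)/(1160/150) = 4.7585/7.73333 = 0.6153

F = 0.615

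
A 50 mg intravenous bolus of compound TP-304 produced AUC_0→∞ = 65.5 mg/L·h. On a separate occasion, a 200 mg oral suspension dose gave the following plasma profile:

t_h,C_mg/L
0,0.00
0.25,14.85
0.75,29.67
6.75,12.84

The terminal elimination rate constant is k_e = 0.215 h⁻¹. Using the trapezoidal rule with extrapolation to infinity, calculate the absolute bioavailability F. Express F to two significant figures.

F = 0.76

Trapezoidal AUC_0→6.75 (oral suspension):
  [0→0.25]: (0.00+14.85)/2 × 0.25 = 1.85625
  [0.25→0.75]: (14.85+29.67)/2 × 0.5 = 11.13
  [0.75→6.75]: (29.67+12.84)/2 × 6 = 127.53
  Sum = 140.51625 mg/L·h
Tail: C_last/k_e = 12.84/0.215 = 59.721
AUC_0→∞ (oral suspension) = 140.51625 + 59.721 = 200.23725 mg/L·h
F = (AUC_ev/D_ev)/(AUC_iv/D_iv) = (200.23725/200)/(65.5/50) = 1.00119/1.31 = 0.7643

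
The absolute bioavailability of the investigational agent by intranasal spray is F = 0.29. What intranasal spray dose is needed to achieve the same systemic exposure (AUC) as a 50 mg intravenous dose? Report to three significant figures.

For equal systemic exposure: F × D_ev = D_iv
D_ev = D_iv / F = 50 / 0.29 = 172.414 mg

D_intranasal = 172 mg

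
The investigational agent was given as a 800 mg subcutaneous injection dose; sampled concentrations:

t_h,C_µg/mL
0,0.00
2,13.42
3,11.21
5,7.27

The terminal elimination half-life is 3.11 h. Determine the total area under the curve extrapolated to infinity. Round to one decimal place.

Trapezoidal AUC_0→5:
  [0→2]: (0.00+13.42)/2 × 2 = 13.42
  [2→3]: (13.42+11.21)/2 × 1 = 12.315
  [3→5]: (11.21+7.27)/2 × 2 = 18.48
  Sum = 44.215 µg/mL·h
k_e = ln2 / t½ = 0.693147 / 3.11 = 0.2229 h^-1
Extrapolated tail: C_last / k_e = 7.27 / 0.2229 = 32.616
AUC_0→∞ = 44.215 + 32.616 = 76.831 µg/mL·h

AUC = 76.8 µg/mL·h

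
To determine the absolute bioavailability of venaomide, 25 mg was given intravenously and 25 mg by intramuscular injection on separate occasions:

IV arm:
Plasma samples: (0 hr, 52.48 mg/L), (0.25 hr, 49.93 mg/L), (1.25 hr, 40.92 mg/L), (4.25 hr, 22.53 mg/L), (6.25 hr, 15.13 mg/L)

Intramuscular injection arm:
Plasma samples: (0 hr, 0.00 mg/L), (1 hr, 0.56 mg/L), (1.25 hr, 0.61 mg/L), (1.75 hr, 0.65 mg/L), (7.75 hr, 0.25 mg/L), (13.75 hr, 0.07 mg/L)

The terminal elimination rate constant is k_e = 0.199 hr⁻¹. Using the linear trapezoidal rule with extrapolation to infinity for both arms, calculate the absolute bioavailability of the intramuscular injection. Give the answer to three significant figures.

F = 0.0178

Trapezoidal AUC_0→6.25 (IV):
  [0→0.25]: (52.48+49.93)/2 × 0.25 = 12.80125
  [0.25→1.25]: (49.93+40.92)/2 × 1 = 45.425
  [1.25→4.25]: (40.92+22.53)/2 × 3 = 95.175
  [4.25→6.25]: (22.53+15.13)/2 × 2 = 37.66
  Sum = 191.06125 mg/L·hr
IV tail: 15.13/0.199 = 76.030; AUC_iv,0→∞ = 191.06125 + 76.030 = 267.09125 mg/L·hr
Trapezoidal AUC_0→13.75 (intramuscular injection):
  [0→1]: (0.00+0.56)/2 × 1 = 0.28
  [1→1.25]: (0.56+0.61)/2 × 0.25 = 0.14625
  [1.25→1.75]: (0.61+0.65)/2 × 0.5 = 0.315
  [1.75→7.75]: (0.65+0.25)/2 × 6 = 2.7
  [7.75→13.75]: (0.25+0.07)/2 × 6 = 0.96
  Sum = 4.40125 mg/L·hr
intramuscular injection tail: 0.07/0.199 = 0.352; AUC_ev,0→∞ = 4.40125 + 0.352 = 4.75325 mg/L·hr
F = (AUC_ev/D_ev)/(AUC_iv/D_iv) = (4.75325/25)/(267.09125/25) = 0.19013/10.68365 = 0.0178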